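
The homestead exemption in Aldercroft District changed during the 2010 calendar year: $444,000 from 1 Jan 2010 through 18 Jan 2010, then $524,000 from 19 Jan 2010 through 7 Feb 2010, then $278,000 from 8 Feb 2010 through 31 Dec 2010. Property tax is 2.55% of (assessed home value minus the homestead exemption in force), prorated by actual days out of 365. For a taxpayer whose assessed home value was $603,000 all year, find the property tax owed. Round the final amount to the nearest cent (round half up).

1 Jan – 18 Jan 2010: 18 days, exemption $444,000 → ($603,000 − $444,000) × 2.55% × 18/365 = $199.9479
19 Jan – 7 Feb 2010: 20 days, exemption $524,000 → ($603,000 − $524,000) × 2.55% × 20/365 = $110.3836
8 Feb – 31 Dec 2010: 327 days, exemption $278,000 → ($603,000 − $278,000) × 2.55% × 327/365 = $7,424.6918
Total = $7,735.0233

$7,735.02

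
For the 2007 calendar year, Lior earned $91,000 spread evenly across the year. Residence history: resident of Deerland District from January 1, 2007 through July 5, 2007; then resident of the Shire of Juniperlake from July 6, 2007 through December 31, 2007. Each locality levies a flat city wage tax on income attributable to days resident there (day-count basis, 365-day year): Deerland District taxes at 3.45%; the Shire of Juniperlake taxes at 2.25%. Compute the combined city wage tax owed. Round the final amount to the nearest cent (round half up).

Deerland District, January 1 – July 5, 2007: 186 days → $91,000 × 3.45% × 186/365 = $1,599.8548
The Shire of Juniperlake, July 6 – December 31, 2007: 179 days → $91,000 × 2.25% × 179/365 = $1,004.1164
Total = $2,603.9712

$2,603.97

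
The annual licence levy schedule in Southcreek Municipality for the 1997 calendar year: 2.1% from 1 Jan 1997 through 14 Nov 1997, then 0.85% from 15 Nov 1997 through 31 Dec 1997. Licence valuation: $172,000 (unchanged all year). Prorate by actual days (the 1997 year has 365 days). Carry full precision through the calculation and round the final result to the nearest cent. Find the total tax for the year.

1 Jan – 14 Nov 1997: 318 days at 2.1% → $172,000 × 2.1% × 318/365 = $3,146.8932
15 Nov – 31 Dec 1997: 47 days at 0.85% → $172,000 × 0.85% × 47/365 = $188.2575
Total = $3,335.1507

$3,335.15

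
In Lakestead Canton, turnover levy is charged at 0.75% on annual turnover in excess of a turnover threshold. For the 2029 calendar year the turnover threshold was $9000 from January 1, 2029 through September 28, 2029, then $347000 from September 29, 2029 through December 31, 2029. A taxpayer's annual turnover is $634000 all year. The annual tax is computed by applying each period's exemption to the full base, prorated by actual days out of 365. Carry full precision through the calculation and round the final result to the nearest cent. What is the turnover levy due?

$4034.65

January 1 – September 28, 2029: 271 days, exemption $9000 → ($634000 − $9000) × 0.75% × 271/365 = $3480.3082
September 29 – December 31, 2029: 94 days, exemption $347000 → ($634000 − $347000) × 0.75% × 94/365 = $554.3425
Total = $4034.6507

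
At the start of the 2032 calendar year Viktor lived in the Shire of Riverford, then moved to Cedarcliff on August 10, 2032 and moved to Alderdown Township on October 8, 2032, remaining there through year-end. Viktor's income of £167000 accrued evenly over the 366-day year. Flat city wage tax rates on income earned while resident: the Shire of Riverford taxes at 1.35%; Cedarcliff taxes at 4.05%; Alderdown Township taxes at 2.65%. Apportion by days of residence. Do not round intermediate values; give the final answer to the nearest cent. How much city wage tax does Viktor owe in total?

£3485.55

The Shire of Riverford, January 1 – August 9, 2032: 222 days → £167000 × 1.35% × 222/366 = £1367.4836
Cedarcliff, August 10 – October 7, 2032: 59 days → £167000 × 4.05% × 59/366 = £1090.2910
Alderdown Township, October 8 – December 31, 2032: 85 days → £167000 × 2.65% × 85/366 = £1027.7801
Total = £3485.5546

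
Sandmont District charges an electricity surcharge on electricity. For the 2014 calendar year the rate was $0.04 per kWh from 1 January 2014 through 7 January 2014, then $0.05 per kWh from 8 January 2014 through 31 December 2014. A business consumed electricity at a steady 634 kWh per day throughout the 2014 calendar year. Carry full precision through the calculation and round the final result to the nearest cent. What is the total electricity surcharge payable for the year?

$11,526.12

1 January – 7 January 2014: 7 days × 634 kWh/day = 4,438 kWh at $0.04/kWh → $177.52
8 January – 31 December 2014: 358 days × 634 kWh/day = 226,972 kWh at $0.05/kWh → $11,348.60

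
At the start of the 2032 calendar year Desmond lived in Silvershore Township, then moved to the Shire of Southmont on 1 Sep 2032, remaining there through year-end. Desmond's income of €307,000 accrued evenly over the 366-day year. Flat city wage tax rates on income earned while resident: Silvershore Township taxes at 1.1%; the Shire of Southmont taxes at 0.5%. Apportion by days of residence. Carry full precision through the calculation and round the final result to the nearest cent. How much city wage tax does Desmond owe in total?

€2,763.00

Silvershore Township, 1 Jan – 31 Aug 2032: 244 days → €307,000 × 1.1% × 244/366 = €2,251.3333
The Shire of Southmont, 1 Sep – 31 Dec 2032: 122 days → €307,000 × 0.5% × 122/366 = €511.6667
Total = €2,763.0000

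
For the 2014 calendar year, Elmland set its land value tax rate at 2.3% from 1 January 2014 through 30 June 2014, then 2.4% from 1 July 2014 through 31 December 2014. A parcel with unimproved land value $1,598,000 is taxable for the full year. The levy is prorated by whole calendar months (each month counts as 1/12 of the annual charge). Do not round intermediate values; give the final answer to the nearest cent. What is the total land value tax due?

$37,553.00

1 January – 30 June 2014: 6 months at 2.3% → $1,598,000 × 2.3% × 6/12 = $18,377.0000
1 July – 31 December 2014: 6 months at 2.4% → $1,598,000 × 2.4% × 6/12 = $19,176.0000
Total = $37,553.0000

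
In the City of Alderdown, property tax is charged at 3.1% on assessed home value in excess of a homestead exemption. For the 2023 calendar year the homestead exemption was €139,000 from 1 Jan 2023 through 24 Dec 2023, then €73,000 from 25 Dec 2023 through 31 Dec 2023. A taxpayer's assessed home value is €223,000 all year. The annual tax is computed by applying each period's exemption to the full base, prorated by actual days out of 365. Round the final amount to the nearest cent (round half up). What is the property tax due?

1 Jan – 24 Dec 2023: 358 days, exemption €139,000 → (€223,000 − €139,000) × 3.1% × 358/365 = €2,554.0603
25 Dec – 31 Dec 2023: 7 days, exemption €73,000 → (€223,000 − €73,000) × 3.1% × 7/365 = €89.1781
Total = €2,643.2384

€2,643.24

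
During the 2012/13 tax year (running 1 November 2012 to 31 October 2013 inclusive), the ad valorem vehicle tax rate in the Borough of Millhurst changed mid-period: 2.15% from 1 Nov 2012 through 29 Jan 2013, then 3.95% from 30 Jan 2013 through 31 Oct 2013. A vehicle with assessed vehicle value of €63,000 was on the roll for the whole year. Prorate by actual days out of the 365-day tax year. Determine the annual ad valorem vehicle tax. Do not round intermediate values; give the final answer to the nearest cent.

1 Nov 2012 – 29 Jan 2013: 90 days at 2.15% → €63,000 × 2.15% × 90/365 = €333.9863
30 Jan – 31 Oct 2013: 275 days at 3.95% → €63,000 × 3.95% × 275/365 = €1,874.8973
Total = €2,208.8836

€2,208.88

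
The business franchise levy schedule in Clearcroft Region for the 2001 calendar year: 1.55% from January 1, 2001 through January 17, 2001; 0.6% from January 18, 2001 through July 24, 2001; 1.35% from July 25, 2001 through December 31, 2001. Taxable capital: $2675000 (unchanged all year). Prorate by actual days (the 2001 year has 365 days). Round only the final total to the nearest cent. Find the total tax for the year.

$26028.12

January 1 – January 17, 2001: 17 days at 1.55% → $2675000 × 1.55% × 17/365 = $1931.1301
January 18 – July 24, 2001: 188 days at 0.6% → $2675000 × 0.6% × 188/365 = $8266.8493
July 25 – December 31, 2001: 160 days at 1.35% → $2675000 × 1.35% × 160/365 = $15830.1370
Total = $26028.1164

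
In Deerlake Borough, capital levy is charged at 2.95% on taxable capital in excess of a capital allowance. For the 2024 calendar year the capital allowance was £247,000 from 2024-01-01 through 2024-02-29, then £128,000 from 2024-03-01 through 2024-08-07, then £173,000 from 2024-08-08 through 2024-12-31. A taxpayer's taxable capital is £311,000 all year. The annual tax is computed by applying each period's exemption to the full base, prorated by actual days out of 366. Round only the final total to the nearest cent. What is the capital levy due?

£4,293.46

2024-01-01 to 2024-02-29: 60 days, exemption £247,000 → (£311,000 − £247,000) × 2.95% × 60/366 = £309.5082
2024-03-01 to 2024-08-07: 160 days, exemption £128,000 → (£311,000 − £128,000) × 2.95% × 160/366 = £2,360.0000
2024-08-08 to 2024-12-31: 146 days, exemption £173,000 → (£311,000 − £173,000) × 2.95% × 146/366 = £1,623.9508
Total = £4,293.4590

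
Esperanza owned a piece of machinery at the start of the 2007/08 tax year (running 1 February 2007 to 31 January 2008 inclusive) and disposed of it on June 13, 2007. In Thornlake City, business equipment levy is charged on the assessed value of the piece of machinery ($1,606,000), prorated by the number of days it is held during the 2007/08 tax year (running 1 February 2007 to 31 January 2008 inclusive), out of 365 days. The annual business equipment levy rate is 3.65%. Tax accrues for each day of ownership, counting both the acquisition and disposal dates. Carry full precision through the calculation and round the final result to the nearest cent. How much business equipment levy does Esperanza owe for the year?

Days held (February 1 – June 13, 2007): 133 out of 365
Tax = $1,606,000 × 3.65% × 133/365 = $21,359.8000

$21,359.80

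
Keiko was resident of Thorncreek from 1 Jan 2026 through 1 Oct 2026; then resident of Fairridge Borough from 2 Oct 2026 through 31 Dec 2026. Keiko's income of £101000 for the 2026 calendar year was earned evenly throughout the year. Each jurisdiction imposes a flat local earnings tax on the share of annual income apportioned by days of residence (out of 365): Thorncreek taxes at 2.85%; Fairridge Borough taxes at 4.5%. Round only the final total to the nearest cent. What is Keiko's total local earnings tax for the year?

Thorncreek, 1 Jan – 1 Oct 2026: 274 days → £101000 × 2.85% × 274/365 = £2160.8466
Fairridge Borough, 2 Oct – 31 Dec 2026: 91 days → £101000 × 4.5% × 91/365 = £1133.1370
Total = £3293.9836

£3293.98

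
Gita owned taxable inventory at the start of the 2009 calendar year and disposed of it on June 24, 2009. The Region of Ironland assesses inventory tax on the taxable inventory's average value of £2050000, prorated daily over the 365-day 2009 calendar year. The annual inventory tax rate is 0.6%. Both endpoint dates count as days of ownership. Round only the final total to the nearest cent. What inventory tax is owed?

Days held (January 1 – June 24, 2009): 175 out of 365
Tax = £2050000 × 0.6% × 175/365 = £5897.2603

£5897.26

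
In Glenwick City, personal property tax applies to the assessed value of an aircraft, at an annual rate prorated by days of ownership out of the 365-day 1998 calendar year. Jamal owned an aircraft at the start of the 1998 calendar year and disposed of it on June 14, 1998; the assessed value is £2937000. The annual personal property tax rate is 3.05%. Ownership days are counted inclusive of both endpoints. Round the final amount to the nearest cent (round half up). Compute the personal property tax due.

Days held (January 1 – June 14, 1998): 165 out of 365
Tax = £2937000 × 3.05% × 165/365 = £40494.3904

£40494.39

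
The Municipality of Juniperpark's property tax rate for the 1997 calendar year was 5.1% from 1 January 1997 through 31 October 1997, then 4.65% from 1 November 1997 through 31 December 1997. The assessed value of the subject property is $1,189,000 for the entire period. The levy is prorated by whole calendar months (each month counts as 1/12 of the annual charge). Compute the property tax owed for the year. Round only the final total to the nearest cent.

1 January – 31 October 1997: 10 months at 5.1% → $1,189,000 × 5.1% × 10/12 = $50,532.5000
1 November – 31 December 1997: 2 months at 4.65% → $1,189,000 × 4.65% × 2/12 = $9,214.7500
Total = $59,747.2500

$59,747.25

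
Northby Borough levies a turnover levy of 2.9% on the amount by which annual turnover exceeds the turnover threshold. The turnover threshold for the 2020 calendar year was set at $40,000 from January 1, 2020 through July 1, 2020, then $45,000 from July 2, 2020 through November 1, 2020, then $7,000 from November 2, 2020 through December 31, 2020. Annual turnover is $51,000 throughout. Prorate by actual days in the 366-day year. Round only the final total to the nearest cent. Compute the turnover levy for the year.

January 1 – July 1, 2020: 183 days, exemption $40,000 → ($51,000 − $40,000) × 2.9% × 183/366 = $159.5000
July 2 – November 1, 2020: 123 days, exemption $45,000 → ($51,000 − $45,000) × 2.9% × 123/366 = $58.4754
November 2 – December 31, 2020: 60 days, exemption $7,000 → ($51,000 − $7,000) × 2.9% × 60/366 = $209.1803
Total = $427.1557

$427.16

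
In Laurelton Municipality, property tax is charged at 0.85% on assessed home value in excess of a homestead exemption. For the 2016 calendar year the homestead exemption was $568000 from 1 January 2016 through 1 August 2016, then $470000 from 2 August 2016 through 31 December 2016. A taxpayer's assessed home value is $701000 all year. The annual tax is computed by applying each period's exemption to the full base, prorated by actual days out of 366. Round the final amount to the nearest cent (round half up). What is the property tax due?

1 January – 1 August 2016: 214 days, exemption $568000 → ($701000 − $568000) × 0.85% × 214/366 = $661.0027
2 August – 31 December 2016: 152 days, exemption $470000 → ($701000 − $470000) × 0.85% × 152/366 = $815.4426
Total = $1476.4454

$1476.45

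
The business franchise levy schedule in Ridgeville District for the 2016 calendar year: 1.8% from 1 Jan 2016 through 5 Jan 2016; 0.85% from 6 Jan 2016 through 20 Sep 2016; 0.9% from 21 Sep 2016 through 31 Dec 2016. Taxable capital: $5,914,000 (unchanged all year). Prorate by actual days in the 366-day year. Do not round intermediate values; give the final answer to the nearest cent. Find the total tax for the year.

$51,860.61

1 Jan – 5 Jan 2016: 5 days at 1.8% → $5,914,000 × 1.8% × 5/366 = $1,454.2623
6 Jan – 20 Sep 2016: 259 days at 0.85% → $5,914,000 × 0.85% × 259/366 = $35,572.8716
21 Sep – 31 Dec 2016: 102 days at 0.9% → $5,914,000 × 0.9% × 102/366 = $14,833.4754
Total = $51,860.6093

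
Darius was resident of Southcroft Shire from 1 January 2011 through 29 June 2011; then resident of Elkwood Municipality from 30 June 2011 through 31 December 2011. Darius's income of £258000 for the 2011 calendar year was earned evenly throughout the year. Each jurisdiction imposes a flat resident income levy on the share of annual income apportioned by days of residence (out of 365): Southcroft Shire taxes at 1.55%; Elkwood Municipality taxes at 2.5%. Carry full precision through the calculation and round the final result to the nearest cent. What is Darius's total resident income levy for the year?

£5241.29

Southcroft Shire, 1 January – 29 June 2011: 180 days → £258000 × 1.55% × 180/365 = £1972.1096
Elkwood Municipality, 30 June – 31 December 2011: 185 days → £258000 × 2.5% × 185/365 = £3269.1781
Total = £5241.2877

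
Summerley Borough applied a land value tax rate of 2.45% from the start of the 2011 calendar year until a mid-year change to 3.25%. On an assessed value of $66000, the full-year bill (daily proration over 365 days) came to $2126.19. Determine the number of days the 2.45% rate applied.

Let d = days at the first rate; then 365 − d days at the second rate.
$66000 × [2.45%·d + 3.25%·(365−d)] / 365 = $2126.19
Solving gives d = 13, so the new rate took effect on 14 Jan 2011.

13 days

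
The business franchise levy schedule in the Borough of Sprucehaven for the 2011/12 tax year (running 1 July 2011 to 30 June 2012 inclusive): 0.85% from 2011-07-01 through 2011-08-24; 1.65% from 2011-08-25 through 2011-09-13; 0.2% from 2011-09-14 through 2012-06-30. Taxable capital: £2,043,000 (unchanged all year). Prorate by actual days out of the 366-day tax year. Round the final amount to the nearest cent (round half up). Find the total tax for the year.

£7,700.32

2011-07-01 to 2011-08-24: 55 days at 0.85% → £2,043,000 × 0.85% × 55/366 = £2,609.5697
2011-08-25 to 2011-09-13: 20 days at 1.65% → £2,043,000 × 1.65% × 20/366 = £1,842.0492
2011-09-14 to 2012-06-30: 291 days at 0.2% → £2,043,000 × 0.2% × 291/366 = £3,248.7049
Total = £7,700.3238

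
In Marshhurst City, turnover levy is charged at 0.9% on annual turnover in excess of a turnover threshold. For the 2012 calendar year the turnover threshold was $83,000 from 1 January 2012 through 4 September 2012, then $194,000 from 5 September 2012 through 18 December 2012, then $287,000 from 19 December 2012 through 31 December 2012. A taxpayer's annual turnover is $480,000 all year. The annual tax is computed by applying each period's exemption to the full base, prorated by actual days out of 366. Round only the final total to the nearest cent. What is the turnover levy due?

$3,221.19

1 January – 4 September 2012: 248 days, exemption $83,000 → ($480,000 − $83,000) × 0.9% × 248/366 = $2,421.0492
5 September – 18 December 2012: 105 days, exemption $194,000 → ($480,000 − $194,000) × 0.9% × 105/366 = $738.4426
19 December – 31 December 2012: 13 days, exemption $287,000 → ($480,000 − $287,000) × 0.9% × 13/366 = $61.6967
Total = $3,221.1885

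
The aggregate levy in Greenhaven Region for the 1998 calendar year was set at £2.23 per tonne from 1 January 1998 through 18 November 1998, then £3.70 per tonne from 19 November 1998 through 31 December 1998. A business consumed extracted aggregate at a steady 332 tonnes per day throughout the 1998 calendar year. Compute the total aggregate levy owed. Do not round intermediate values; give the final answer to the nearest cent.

1 January – 18 November 1998: 322 days × 332 tonnes/day = 106,904 tonnes at £2.23/tonne → £238,395.92
19 November – 31 December 1998: 43 days × 332 tonnes/day = 14,276 tonnes at £3.70/tonne → £52,821.20

£291,217.12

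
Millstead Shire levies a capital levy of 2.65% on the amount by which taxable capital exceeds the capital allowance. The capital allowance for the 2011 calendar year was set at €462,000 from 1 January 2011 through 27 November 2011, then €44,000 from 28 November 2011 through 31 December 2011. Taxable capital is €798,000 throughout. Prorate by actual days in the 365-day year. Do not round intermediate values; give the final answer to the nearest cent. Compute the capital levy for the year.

€9,935.83

1 January – 27 November 2011: 331 days, exemption €462,000 → (€798,000 − €462,000) × 2.65% × 331/365 = €8,074.5863
28 November – 31 December 2011: 34 days, exemption €44,000 → (€798,000 − €44,000) × 2.65% × 34/365 = €1,861.2438
Total = €9,935.8301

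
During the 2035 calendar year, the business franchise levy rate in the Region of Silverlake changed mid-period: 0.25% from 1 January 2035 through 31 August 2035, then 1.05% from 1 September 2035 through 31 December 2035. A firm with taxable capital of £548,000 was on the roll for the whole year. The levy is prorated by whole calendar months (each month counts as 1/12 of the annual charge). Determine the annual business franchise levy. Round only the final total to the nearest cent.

£2,831.33

1 January – 31 August 2035: 8 months at 0.25% → £548,000 × 0.25% × 8/12 = £913.3333
1 September – 31 December 2035: 4 months at 1.05% → £548,000 × 1.05% × 4/12 = £1,918.0000
Total = £2,831.3333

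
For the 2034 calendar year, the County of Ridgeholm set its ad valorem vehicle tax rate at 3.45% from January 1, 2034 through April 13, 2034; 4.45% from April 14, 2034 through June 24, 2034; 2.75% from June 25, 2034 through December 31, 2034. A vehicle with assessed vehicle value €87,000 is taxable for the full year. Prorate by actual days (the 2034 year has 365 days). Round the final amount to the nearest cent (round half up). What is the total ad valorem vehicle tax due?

€2,856.10

January 1 – April 13, 2034: 103 days at 3.45% → €87,000 × 3.45% × 103/365 = €846.9986
April 14 – June 24, 2034: 72 days at 4.45% → €87,000 × 4.45% × 72/365 = €763.6932
June 25 – December 31, 2034: 190 days at 2.75% → €87,000 × 2.75% × 190/365 = €1,245.4110
Total = €2,856.1027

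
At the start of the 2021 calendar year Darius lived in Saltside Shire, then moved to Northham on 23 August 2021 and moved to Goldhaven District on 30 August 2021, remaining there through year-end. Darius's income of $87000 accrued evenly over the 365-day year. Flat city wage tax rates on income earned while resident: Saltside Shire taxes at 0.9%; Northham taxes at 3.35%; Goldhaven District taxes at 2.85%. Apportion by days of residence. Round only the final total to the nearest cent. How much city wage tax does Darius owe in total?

Saltside Shire, 1 January – 22 August 2021: 234 days → $87000 × 0.9% × 234/365 = $501.9781
Northham, 23 August – 29 August 2021: 7 days → $87000 × 3.35% × 7/365 = $55.8945
Goldhaven District, 30 August – 31 December 2021: 124 days → $87000 × 2.85% × 124/365 = $842.3507
Total = $1400.2233

$1400.22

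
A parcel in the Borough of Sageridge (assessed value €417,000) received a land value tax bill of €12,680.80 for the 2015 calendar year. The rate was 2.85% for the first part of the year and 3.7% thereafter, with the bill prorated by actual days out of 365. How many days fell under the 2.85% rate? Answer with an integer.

283 days

Let d = days at the first rate; then 365 − d days at the second rate.
€417,000 × [2.85%·d + 3.7%·(365−d)] / 365 = €12,680.80
Solving gives d = 283, so the new rate took effect on 11 Oct 2015.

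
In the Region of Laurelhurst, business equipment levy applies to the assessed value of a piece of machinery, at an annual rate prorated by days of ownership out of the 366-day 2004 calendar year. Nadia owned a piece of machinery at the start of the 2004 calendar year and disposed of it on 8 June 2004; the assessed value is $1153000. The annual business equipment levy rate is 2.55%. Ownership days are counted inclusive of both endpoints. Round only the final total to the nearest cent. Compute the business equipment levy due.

Days held (1 January – 8 June 2004): 160 out of 366
Tax = $1153000 × 2.55% × 160/366 = $12853.1148

$12853.11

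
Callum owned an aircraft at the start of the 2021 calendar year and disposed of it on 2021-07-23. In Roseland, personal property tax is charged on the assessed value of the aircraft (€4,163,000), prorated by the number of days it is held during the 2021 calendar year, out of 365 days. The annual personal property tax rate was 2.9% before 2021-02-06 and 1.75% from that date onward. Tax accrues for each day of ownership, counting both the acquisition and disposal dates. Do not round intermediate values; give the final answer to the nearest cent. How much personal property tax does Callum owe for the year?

2021-01-01 to 2021-02-05: 36 days at 2.9% → €4,163,000 × 2.9% × 36/365 = €11,907.3205
2021-02-06 to 2021-07-23: 168 days at 1.75% → €4,163,000 × 1.75% × 168/365 = €33,532.1096
Total = €45,439.4301

€45,439.43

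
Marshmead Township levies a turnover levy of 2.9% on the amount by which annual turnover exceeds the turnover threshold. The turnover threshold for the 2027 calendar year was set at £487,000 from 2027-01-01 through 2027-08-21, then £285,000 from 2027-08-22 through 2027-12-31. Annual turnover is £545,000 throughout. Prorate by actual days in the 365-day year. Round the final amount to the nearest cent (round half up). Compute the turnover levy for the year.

2027-01-01 to 2027-08-21: 233 days, exemption £487,000 → (£545,000 − £487,000) × 2.9% × 233/365 = £1,073.7151
2027-08-22 to 2027-12-31: 132 days, exemption £285,000 → (£545,000 − £285,000) × 2.9% × 132/365 = £2,726.7945
Total = £3,800.5096

£3,800.51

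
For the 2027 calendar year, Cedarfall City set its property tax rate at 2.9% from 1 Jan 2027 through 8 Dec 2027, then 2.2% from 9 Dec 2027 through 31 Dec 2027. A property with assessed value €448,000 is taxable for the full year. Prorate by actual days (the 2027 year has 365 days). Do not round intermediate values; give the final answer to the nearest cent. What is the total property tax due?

1 Jan – 8 Dec 2027: 342 days at 2.9% → €448,000 × 2.9% × 342/365 = €12,173.3260
9 Dec – 31 Dec 2027: 23 days at 2.2% → €448,000 × 2.2% × 23/365 = €621.0630
Total = €12,794.3890

€12,794.39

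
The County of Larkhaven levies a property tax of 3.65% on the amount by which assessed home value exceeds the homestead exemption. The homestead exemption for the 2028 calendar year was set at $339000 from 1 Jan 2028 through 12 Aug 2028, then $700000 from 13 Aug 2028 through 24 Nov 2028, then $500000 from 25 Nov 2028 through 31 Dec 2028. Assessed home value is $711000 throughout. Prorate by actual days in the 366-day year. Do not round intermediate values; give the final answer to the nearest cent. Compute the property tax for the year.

1 Jan – 12 Aug 2028: 225 days, exemption $339000 → ($711000 − $339000) × 3.65% × 225/366 = $8347.1311
13 Aug – 24 Nov 2028: 104 days, exemption $700000 → ($711000 − $700000) × 3.65% × 104/366 = $114.0874
25 Nov – 31 Dec 2028: 37 days, exemption $500000 → ($711000 − $500000) × 3.65% × 37/366 = $778.5669
Total = $9239.7855

$9239.79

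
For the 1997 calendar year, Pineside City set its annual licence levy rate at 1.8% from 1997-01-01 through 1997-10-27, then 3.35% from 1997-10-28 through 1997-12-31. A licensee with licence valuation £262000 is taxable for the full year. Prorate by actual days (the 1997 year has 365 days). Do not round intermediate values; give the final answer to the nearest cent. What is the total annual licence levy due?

£5439.19

1997-01-01 to 1997-10-27: 300 days at 1.8% → £262000 × 1.8% × 300/365 = £3876.1644
1997-10-28 to 1997-12-31: 65 days at 3.35% → £262000 × 3.35% × 65/365 = £1563.0274
Total = £5439.1918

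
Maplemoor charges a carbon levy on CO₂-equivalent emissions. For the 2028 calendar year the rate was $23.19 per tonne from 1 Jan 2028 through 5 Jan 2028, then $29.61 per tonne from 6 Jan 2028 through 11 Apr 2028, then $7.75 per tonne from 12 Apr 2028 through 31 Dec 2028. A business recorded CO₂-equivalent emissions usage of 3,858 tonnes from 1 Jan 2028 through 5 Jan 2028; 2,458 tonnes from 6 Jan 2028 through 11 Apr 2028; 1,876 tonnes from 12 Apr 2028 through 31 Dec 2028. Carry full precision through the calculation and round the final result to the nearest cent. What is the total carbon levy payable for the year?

$176,787.40

1 Jan – 5 Jan 2028: 3,858 tonnes at $23.19/tonne → $89,467.02
6 Jan – 11 Apr 2028: 2,458 tonnes at $29.61/tonne → $72,781.38
12 Apr – 31 Dec 2028: 1,876 tonnes at $7.75/tonne → $14,539.00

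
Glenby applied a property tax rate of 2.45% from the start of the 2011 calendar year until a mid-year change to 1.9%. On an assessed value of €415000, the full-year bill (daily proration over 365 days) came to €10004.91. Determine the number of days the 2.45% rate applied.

Let d = days at the first rate; then 365 − d days at the second rate.
€415000 × [2.45%·d + 1.9%·(365−d)] / 365 = €10004.91
Solving gives d = 339, so the new rate took effect on 6 Dec 2011.

339 days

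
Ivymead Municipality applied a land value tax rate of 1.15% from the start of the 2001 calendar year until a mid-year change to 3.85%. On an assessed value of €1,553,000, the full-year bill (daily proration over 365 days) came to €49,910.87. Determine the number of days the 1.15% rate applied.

Let d = days at the first rate; then 365 − d days at the second rate.
€1,553,000 × [1.15%·d + 3.85%·(365−d)] / 365 = €49,910.87
Solving gives d = 86, so the new rate took effect on March 28, 2001.

86 days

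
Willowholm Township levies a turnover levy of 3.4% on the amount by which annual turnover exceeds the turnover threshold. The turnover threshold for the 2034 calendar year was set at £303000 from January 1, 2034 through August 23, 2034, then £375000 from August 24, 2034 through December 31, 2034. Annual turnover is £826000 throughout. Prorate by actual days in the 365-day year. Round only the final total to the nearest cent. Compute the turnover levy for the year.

£16910.11

January 1 – August 23, 2034: 235 days, exemption £303000 → (£826000 − £303000) × 3.4% × 235/365 = £11448.6849
August 24 – December 31, 2034: 130 days, exemption £375000 → (£826000 − £375000) × 3.4% × 130/365 = £5461.4247
Total = £16910.1096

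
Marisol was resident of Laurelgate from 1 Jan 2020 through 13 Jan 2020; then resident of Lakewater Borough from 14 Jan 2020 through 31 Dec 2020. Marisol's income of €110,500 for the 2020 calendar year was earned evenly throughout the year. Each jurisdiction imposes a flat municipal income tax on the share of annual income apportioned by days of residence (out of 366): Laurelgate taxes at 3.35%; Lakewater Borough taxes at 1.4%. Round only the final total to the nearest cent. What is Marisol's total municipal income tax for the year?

Laurelgate, 1 Jan – 13 Jan 2020: 13 days → €110,500 × 3.35% × 13/366 = €131.4829
Lakewater Borough, 14 Jan – 31 Dec 2020: 353 days → €110,500 × 1.4% × 353/366 = €1,492.0519
Total = €1,623.5348

€1,623.53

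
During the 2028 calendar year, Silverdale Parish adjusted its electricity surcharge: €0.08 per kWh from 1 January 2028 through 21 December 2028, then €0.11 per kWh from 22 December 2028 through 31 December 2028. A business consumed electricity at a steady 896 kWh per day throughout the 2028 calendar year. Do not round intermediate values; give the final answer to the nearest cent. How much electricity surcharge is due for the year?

1 January – 21 December 2028: 356 days × 896 kWh/day = 318,976 kWh at €0.08/kWh → €25,518.08
22 December – 31 December 2028: 10 days × 896 kWh/day = 8,960 kWh at €0.11/kWh → €985.60

€26,503.68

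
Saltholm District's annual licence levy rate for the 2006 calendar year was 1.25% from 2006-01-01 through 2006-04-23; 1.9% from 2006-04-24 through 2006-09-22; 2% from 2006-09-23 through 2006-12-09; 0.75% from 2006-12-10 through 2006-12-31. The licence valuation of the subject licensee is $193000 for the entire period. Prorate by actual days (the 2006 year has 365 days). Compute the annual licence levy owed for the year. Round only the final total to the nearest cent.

2006-01-01 to 2006-04-23: 113 days at 1.25% → $193000 × 1.25% × 113/365 = $746.8836
2006-04-24 to 2006-09-22: 152 days at 1.9% → $193000 × 1.9% × 152/365 = $1527.0795
2006-09-23 to 2006-12-09: 78 days at 2% → $193000 × 2% × 78/365 = $824.8767
2006-12-10 to 2006-12-31: 22 days at 0.75% → $193000 × 0.75% × 22/365 = $87.2466
Total = $3186.0863

$3186.09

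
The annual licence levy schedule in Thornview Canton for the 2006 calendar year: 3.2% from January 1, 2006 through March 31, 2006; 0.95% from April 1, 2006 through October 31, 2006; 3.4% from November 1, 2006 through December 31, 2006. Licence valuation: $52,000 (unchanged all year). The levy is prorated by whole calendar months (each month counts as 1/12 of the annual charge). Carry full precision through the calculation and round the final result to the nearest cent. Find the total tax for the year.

January 1 – March 31, 2006: 3 months at 3.2% → $52,000 × 3.2% × 3/12 = $416.0000
April 1 – October 31, 2006: 7 months at 0.95% → $52,000 × 0.95% × 7/12 = $288.1667
November 1 – December 31, 2006: 2 months at 3.4% → $52,000 × 3.4% × 2/12 = $294.6667
Total = $998.8333

$998.83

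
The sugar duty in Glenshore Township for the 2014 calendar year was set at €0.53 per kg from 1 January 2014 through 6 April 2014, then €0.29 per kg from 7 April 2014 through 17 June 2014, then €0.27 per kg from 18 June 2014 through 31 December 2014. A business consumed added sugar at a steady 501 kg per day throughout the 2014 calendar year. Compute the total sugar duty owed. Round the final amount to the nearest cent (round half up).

1 January – 6 April 2014: 96 days × 501 kg/day = 48,096 kg at €0.53/kg → €25490.88
7 April – 17 June 2014: 72 days × 501 kg/day = 36,072 kg at €0.29/kg → €10460.88
18 June – 31 December 2014: 197 days × 501 kg/day = 98,697 kg at €0.27/kg → €26648.19

€62599.95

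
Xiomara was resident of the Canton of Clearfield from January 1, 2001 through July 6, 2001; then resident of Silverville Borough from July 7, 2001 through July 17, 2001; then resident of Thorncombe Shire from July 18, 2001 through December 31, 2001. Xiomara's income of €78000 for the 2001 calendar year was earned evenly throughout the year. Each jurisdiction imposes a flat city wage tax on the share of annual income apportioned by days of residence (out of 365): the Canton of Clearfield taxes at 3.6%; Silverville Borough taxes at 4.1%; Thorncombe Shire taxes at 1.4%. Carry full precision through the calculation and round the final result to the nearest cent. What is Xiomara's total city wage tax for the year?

The Canton of Clearfield, January 1 – July 6, 2001: 187 days → €78000 × 3.6% × 187/365 = €1438.6192
Silverville Borough, July 7 – July 17, 2001: 11 days → €78000 × 4.1% × 11/365 = €96.3781
Thorncombe Shire, July 18 – December 31, 2001: 167 days → €78000 × 1.4% × 167/365 = €499.6274
Total = €2034.6247

€2034.62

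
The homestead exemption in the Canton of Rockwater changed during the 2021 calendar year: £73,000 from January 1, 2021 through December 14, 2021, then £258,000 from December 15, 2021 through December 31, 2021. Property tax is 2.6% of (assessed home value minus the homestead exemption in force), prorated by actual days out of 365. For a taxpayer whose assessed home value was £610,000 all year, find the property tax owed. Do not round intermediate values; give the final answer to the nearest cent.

£13,737.97

January 1 – December 14, 2021: 348 days, exemption £73,000 → (£610,000 − £73,000) × 2.6% × 348/365 = £13,311.7151
December 15 – December 31, 2021: 17 days, exemption £258,000 → (£610,000 − £258,000) × 2.6% × 17/365 = £426.2575
Total = £13,737.9726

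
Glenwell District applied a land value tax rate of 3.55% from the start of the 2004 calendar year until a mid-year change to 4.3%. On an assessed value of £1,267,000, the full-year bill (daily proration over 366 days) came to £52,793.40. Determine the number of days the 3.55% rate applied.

65 days

Let d = days at the first rate; then 366 − d days at the second rate.
£1,267,000 × [3.55%·d + 4.3%·(366−d)] / 366 = £52,793.40
Solving gives d = 65, so the new rate took effect on 6 March 2004.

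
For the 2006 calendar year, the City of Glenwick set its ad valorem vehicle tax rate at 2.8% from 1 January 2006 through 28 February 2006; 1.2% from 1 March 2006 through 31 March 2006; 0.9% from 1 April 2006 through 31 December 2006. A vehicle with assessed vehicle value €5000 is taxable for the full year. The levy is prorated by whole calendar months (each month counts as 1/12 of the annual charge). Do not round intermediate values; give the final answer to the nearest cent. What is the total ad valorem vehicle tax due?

1 January – 28 February 2006: 2 months at 2.8% → €5000 × 2.8% × 2/12 = €23.3333
1 March – 31 March 2006: 1 month at 1.2% → €5000 × 1.2% × 1/12 = €5.0000
1 April – 31 December 2006: 9 months at 0.9% → €5000 × 0.9% × 9/12 = €33.7500
Total = €62.0833

€62.08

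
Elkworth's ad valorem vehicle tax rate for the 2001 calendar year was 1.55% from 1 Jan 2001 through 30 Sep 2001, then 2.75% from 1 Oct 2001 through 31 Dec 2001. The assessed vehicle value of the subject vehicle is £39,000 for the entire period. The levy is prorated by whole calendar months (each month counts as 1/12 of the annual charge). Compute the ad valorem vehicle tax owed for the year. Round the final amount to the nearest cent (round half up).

1 Jan – 30 Sep 2001: 9 months at 1.55% → £39,000 × 1.55% × 9/12 = £453.3750
1 Oct – 31 Dec 2001: 3 months at 2.75% → £39,000 × 2.75% × 3/12 = £268.1250
Total = £721.5000

£721.50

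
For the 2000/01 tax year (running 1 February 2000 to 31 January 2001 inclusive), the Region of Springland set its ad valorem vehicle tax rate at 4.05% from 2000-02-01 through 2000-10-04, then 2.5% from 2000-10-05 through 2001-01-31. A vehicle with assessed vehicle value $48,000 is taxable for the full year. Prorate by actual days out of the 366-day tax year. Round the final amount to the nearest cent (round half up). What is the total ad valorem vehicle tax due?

$1,702.10

2000-02-01 to 2000-10-04: 247 days at 4.05% → $48,000 × 4.05% × 247/366 = $1,311.9344
2000-10-05 to 2001-01-31: 119 days at 2.5% → $48,000 × 2.5% × 119/366 = $390.1639
Total = $1,702.0984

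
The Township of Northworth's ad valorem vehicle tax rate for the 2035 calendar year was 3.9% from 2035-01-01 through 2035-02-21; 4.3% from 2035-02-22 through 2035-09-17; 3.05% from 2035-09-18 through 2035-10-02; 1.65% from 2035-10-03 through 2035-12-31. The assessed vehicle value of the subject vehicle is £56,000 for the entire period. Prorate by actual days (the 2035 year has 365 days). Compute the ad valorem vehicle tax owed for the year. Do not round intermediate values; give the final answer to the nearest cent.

2035-01-01 to 2035-02-21: 52 days at 3.9% → £56,000 × 3.9% × 52/365 = £311.1452
2035-02-22 to 2035-09-17: 208 days at 4.3% → £56,000 × 4.3% × 208/365 = £1,372.2301
2035-09-18 to 2035-10-02: 15 days at 3.05% → £56,000 × 3.05% × 15/365 = £70.1918
2035-10-03 to 2035-12-31: 90 days at 1.65% → £56,000 × 1.65% × 90/365 = £227.8356
Total = £1,981.4027

£1,981.40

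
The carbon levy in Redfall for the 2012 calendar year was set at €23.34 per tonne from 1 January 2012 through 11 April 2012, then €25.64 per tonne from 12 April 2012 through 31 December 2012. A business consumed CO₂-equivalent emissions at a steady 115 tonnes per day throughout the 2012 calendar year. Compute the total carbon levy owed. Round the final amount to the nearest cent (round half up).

€1,052,208.60

1 January – 11 April 2012: 102 days × 115 tonnes/day = 11,730 tonnes at €23.34/tonne → €273,778.20
12 April – 31 December 2012: 264 days × 115 tonnes/day = 30,360 tonnes at €25.64/tonne → €778,430.40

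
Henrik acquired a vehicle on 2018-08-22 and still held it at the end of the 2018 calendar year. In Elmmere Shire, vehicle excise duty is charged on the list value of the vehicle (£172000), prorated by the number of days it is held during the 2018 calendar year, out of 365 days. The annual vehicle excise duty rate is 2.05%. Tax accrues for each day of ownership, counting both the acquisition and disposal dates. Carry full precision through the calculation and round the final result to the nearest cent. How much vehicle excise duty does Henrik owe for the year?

Days held (2018-08-22 to 2018-12-31): 132 out of 365
Tax = £172000 × 2.05% × 132/365 = £1275.1562

£1275.16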